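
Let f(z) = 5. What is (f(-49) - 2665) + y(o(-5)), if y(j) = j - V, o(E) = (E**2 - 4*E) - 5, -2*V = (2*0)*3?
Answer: -2620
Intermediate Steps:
V = 0 (V = -2*0*3/2 = -0*3 = -1/2*0 = 0)
o(E) = -5 + E**2 - 4*E
y(j) = j (y(j) = j - 1*0 = j + 0 = j)
(f(-49) - 2665) + y(o(-5)) = (5 - 2665) + (-5 + (-5)**2 - 4*(-5)) = -2660 + (-5 + 25 + 20) = -2660 + 40 = -2620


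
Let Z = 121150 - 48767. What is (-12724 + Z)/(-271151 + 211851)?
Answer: -59659/59300 ≈ -1.0061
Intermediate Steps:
Z = 72383
(-12724 + Z)/(-271151 + 211851) = (-12724 + 72383)/(-271151 + 211851) = 59659/(-59300) = 59659*(-1/59300) = -59659/59300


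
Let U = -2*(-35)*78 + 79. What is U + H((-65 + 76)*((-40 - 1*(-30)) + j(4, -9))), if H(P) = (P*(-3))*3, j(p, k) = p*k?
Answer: 10093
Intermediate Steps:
j(p, k) = k*p
H(P) = -9*P (H(P) = -3*P*3 = -9*P)
U = 5539 (U = 70*78 + 79 = 5460 + 79 = 5539)
U + H((-65 + 76)*((-40 - 1*(-30)) + j(4, -9))) = 5539 - 9*(-65 + 76)*((-40 - 1*(-30)) - 9*4) = 5539 - 99*((-40 + 30) - 36) = 5539 - 99*(-10 - 36) = 5539 - 99*(-46) = 5539 - 9*(-506) = 5539 + 4554 = 10093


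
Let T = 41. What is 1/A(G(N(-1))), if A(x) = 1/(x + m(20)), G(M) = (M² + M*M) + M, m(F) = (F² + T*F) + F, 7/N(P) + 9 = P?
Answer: 31007/25 ≈ 1240.3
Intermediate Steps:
N(P) = 7/(-9 + P)
m(F) = F² + 42*F (m(F) = (F² + 41*F) + F = F² + 42*F)
G(M) = M + 2*M² (G(M) = (M² + M²) + M = 2*M² + M = M + 2*M²)
A(x) = 1/(1240 + x) (A(x) = 1/(x + 20*(42 + 20)) = 1/(x + 20*62) = 1/(x + 1240) = 1/(1240 + x))
1/A(G(N(-1))) = 1/(1/(1240 + (7/(-9 - 1))*(1 + 2*(7/(-9 - 1))))) = 1/(1/(1240 + (7/(-10))*(1 + 2*(7/(-10))))) = 1/(1/(1240 + (7*(-⅒))*(1 + 2*(7*(-⅒))))) = 1/(1/(1240 - 7*(1 + 2*(-7/10))/10)) = 1/(1/(1240 - 7*(1 - 7/5)/10)) = 1/(1/(1240 - 7/10*(-⅖))) = 1/(1/(1240 + 7/25)) = 1/(1/(31007/25)) = 1/(25/31007) = 31007/25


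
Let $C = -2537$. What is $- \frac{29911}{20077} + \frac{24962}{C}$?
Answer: $- \frac{577046281}{50935349} \approx -11.329$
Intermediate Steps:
$- \frac{29911}{20077} + \frac{24962}{C} = - \frac{29911}{20077} + \frac{24962}{-2537} = \left(-29911\right) \frac{1}{20077} + 24962 \left(- \frac{1}{2537}\right) = - \frac{29911}{20077} - \frac{24962}{2537} = - \frac{577046281}{50935349}$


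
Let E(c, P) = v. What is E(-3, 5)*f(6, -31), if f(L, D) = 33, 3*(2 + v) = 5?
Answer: -11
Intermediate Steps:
v = -1/3 (v = -2 + (1/3)*5 = -2 + 5/3 = -1/3 ≈ -0.33333)
E(c, P) = -1/3
E(-3, 5)*f(6, -31) = -1/3*33 = -11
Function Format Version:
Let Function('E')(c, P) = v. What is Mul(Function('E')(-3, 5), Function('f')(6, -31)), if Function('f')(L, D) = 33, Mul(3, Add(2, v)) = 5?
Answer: -11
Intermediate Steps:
v = Rational(-1, 3) (v = Add(-2, Mul(Rational(1, 3), 5)) = Add(-2, Rational(5, 3)) = Rational(-1, 3) ≈ -0.33333)
Function('E')(c, P) = Rational(-1, 3)
Mul(Function('E')(-3, 5), Function('f')(6, -31)) = Mul(Rational(-1, 3), 33) = -11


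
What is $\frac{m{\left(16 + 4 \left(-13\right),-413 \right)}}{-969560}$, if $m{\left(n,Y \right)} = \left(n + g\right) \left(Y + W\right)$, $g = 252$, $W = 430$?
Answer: $- \frac{459}{121195} \approx -0.0037873$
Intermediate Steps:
$m{\left(n,Y \right)} = \left(252 + n\right) \left(430 + Y\right)$ ($m{\left(n,Y \right)} = \left(n + 252\right) \left(Y + 430\right) = \left(252 + n\right) \left(430 + Y\right)$)
$\frac{m{\left(16 + 4 \left(-13\right),-413 \right)}}{-969560} = \frac{108360 + 252 \left(-413\right) + 430 \left(16 + 4 \left(-13\right)\right) - 413 \left(16 + 4 \left(-13\right)\right)}{-969560} = \left(108360 - 104076 + 430 \left(16 - 52\right) - 413 \left(16 - 52\right)\right) \left(- \frac{1}{969560}\right) = \left(108360 - 104076 + 430 \left(-36\right) - -14868\right) \left(- \frac{1}{969560}\right) = \left(108360 - 104076 - 15480 + 14868\right) \left(- \frac{1}{969560}\right) = 3672 \left(- \frac{1}{969560}\right) = - \frac{459}{121195}$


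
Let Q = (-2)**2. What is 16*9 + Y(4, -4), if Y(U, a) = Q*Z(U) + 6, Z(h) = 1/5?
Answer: 754/5 ≈ 150.80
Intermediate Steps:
Z(h) = 1/5
Q = 4
Y(U, a) = 34/5 (Y(U, a) = 4*(1/5) + 6 = 4/5 + 6 = 34/5)
16*9 + Y(4, -4) = 16*9 + 34/5 = 144 + 34/5 = 754/5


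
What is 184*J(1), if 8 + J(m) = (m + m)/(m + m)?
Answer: -1288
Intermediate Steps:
J(m) = -7 (J(m) = -8 + (m + m)/(m + m) = -8 + (2*m)/((2*m)) = -8 + (2*m)*(1/(2*m)) = -8 + 1 = -7)
184*J(1) = 184*(-7) = -1288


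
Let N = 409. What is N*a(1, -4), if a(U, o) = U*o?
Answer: -1636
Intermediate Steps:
N*a(1, -4) = 409*(1*(-4)) = 409*(-4) = -1636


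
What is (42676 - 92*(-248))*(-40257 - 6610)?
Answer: -3069413564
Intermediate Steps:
(42676 - 92*(-248))*(-40257 - 6610) = (42676 + 22816)*(-46867) = 65492*(-46867) = -3069413564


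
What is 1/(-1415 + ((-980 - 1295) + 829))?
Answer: -1/2861 ≈ -0.00034953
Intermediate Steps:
1/(-1415 + ((-980 - 1295) + 829)) = 1/(-1415 + (-2275 + 829)) = 1/(-1415 - 1446) = 1/(-2861) = -1/2861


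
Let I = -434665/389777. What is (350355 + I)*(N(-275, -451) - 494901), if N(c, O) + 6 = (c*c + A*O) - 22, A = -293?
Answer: -39214673472463370/389777 ≈ -1.0061e+11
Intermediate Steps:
I = -434665/389777 (I = -434665*1/389777 = -434665/389777 ≈ -1.1152)
N(c, O) = -28 + c² - 293*O (N(c, O) = -6 + ((c*c - 293*O) - 22) = -6 + ((c² - 293*O) - 22) = -6 + (-22 + c² - 293*O) = -28 + c² - 293*O)
(350355 + I)*(N(-275, -451) - 494901) = (350355 - 434665/389777)*((-28 + (-275)² - 293*(-451)) - 494901) = 136559886170*((-28 + 75625 + 132143) - 494901)/389777 = 136559886170*(207740 - 494901)/389777 = (136559886170/389777)*(-287161) = -39214673472463370/389777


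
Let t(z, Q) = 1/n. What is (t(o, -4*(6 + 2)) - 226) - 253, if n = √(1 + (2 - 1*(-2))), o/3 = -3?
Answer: -479 + √5/5 ≈ -478.55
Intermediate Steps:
o = -9 (o = 3*(-3) = -9)
n = √5 (n = √(1 + (2 + 2)) = √(1 + 4) = √5 ≈ 2.2361)
t(z, Q) = √5/5 (t(z, Q) = 1/(√5) = √5/5)
(t(o, -4*(6 + 2)) - 226) - 253 = (√5/5 - 226) - 253 = (-226 + √5/5) - 253 = -479 + √5/5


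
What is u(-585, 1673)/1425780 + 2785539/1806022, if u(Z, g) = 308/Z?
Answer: 580841358516481/376592294397150 ≈ 1.5424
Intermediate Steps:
u(-585, 1673)/1425780 + 2785539/1806022 = (308/(-585))/1425780 + 2785539/1806022 = (308*(-1/585))*(1/1425780) + 2785539*(1/1806022) = -308/585*1/1425780 + 2785539/1806022 = -77/208520325 + 2785539/1806022 = 580841358516481/376592294397150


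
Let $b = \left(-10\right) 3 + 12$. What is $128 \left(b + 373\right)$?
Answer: $45440$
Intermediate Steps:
$b = -18$ ($b = -30 + 12 = -18$)
$128 \left(b + 373\right) = 128 \left(-18 + 373\right) = 128 \cdot 355 = 45440$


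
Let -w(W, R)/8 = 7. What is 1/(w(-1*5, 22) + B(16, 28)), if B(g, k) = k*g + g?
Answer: 1/408 ≈ 0.0024510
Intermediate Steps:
w(W, R) = -56 (w(W, R) = -8*7 = -56)
B(g, k) = g + g*k (B(g, k) = g*k + g = g + g*k)
1/(w(-1*5, 22) + B(16, 28)) = 1/(-56 + 16*(1 + 28)) = 1/(-56 + 16*29) = 1/(-56 + 464) = 1/408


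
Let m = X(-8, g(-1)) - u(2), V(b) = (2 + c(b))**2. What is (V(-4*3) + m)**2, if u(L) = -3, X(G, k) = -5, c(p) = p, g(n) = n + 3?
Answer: 9604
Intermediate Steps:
g(n) = 3 + n
V(b) = (2 + b)**2
m = -2 (m = -5 - 1*(-3) = -5 + 3 = -2)
(V(-4*3) + m)**2 = ((2 - 4*3)**2 - 2)**2 = ((2 - 12)**2 - 2)**2 = ((-10)**2 - 2)**2 = (100 - 2)**2 = 98**2 = 9604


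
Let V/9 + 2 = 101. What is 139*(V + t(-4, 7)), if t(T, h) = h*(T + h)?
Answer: 126768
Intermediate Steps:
V = 891 (V = -18 + 9*101 = -18 + 909 = 891)
139*(V + t(-4, 7)) = 139*(891 + 7*(-4 + 7)) = 139*(891 + 7*3) = 139*(891 + 21) = 139*912 = 126768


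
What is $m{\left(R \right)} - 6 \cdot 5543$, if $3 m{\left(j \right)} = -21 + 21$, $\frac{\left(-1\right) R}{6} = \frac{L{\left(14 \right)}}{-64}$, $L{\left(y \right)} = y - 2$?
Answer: $-33258$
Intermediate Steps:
$L{\left(y \right)} = -2 + y$ ($L{\left(y \right)} = y - 2 = -2 + y$)
$R = \frac{9}{8}$ ($R = - 6 \frac{-2 + 14}{-64} = - 6 \cdot 12 \left(- \frac{1}{64}\right) = \left(-6\right) \left(- \frac{3}{16}\right) = \frac{9}{8} \approx 1.125$)
$m{\left(j \right)} = 0$ ($m{\left(j \right)} = \frac{-21 + 21}{3} = \frac{1}{3} \cdot 0 = 0$)
$m{\left(R \right)} - 6 \cdot 5543 = 0 - 6 \cdot 5543 = 0 - 33258 = -33258$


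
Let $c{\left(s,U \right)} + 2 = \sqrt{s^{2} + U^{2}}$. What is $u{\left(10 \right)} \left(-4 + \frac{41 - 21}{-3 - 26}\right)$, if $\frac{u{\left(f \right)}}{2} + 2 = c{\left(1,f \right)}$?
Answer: $\frac{1088}{29} - \frac{272 \sqrt{101}}{29} \approx -56.744$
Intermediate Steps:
$c{\left(s,U \right)} = -2 + \sqrt{U^{2} + s^{2}}$ ($c{\left(s,U \right)} = -2 + \sqrt{s^{2} + U^{2}} = -2 + \sqrt{U^{2} + s^{2}}$)
$u{\left(f \right)} = -8 + 2 \sqrt{1 + f^{2}}$ ($u{\left(f \right)} = -4 + 2 \left(-2 + \sqrt{f^{2} + 1^{2}}\right) = -4 + 2 \left(-2 + \sqrt{f^{2} + 1}\right) = -4 + 2 \left(-2 + \sqrt{1 + f^{2}}\right) = -4 + \left(-4 + 2 \sqrt{1 + f^{2}}\right) = -8 + 2 \sqrt{1 + f^{2}}$)
$u{\left(10 \right)} \left(-4 + \frac{41 - 21}{-3 - 26}\right) = \left(-8 + 2 \sqrt{1 + 10^{2}}\right) \left(-4 + \frac{41 - 21}{-3 - 26}\right) = \left(-8 + 2 \sqrt{1 + 100}\right) \left(-4 + \frac{20}{-29}\right) = \left(-8 + 2 \sqrt{101}\right) \left(-4 + 20 \left(- \frac{1}{29}\right)\right) = \left(-8 + 2 \sqrt{101}\right) \left(-4 - \frac{20}{29}\right) = \left(-8 + 2 \sqrt{101}\right) \left(- \frac{136}{29}\right) = \frac{1088}{29} - \frac{272 \sqrt{101}}{29}$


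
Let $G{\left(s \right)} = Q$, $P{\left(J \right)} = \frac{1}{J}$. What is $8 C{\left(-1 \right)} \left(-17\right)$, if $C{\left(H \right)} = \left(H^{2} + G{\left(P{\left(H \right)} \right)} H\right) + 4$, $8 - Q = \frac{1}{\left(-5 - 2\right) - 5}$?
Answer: $\frac{1258}{3} \approx 419.33$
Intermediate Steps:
$Q = \frac{97}{12}$ ($Q = 8 - \frac{1}{\left(-5 - 2\right) - 5} = 8 - \frac{1}{-7 - 5} = 8 - \frac{1}{-12} = 8 - - \frac{1}{12} = 8 + \frac{1}{12} = \frac{97}{12} \approx 8.0833$)
$G{\left(s \right)} = \frac{97}{12}$
$C{\left(H \right)} = 4 + H^{2} + \frac{97 H}{12}$ ($C{\left(H \right)} = \left(H^{2} + \frac{97 H}{12}\right) + 4 = 4 + H^{2} + \frac{97 H}{12}$)
$8 C{\left(-1 \right)} \left(-17\right) = 8 \left(4 + \left(-1\right)^{2} + \frac{97}{12} \left(-1\right)\right) \left(-17\right) = 8 \left(4 + 1 - \frac{97}{12}\right) \left(-17\right) = 8 \left(- \frac{37}{12}\right) \left(-17\right) = \left(- \frac{74}{3}\right) \left(-17\right) = \frac{1258}{3}$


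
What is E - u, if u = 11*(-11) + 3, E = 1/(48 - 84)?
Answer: 4247/36 ≈ 117.97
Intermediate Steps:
E = -1/36 (E = 1/(-36) = -1/36 ≈ -0.027778)
u = -118 (u = -121 + 3 = -118)
E - u = -1/36 - 1*(-118) = -1/36 + 118 = 4247/36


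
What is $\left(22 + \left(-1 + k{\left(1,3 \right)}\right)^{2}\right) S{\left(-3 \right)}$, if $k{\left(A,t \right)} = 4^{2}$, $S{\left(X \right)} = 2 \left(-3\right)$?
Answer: $-1482$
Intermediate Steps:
$S{\left(X \right)} = -6$
$k{\left(A,t \right)} = 16$
$\left(22 + \left(-1 + k{\left(1,3 \right)}\right)^{2}\right) S{\left(-3 \right)} = \left(22 + \left(-1 + 16\right)^{2}\right) \left(-6\right) = \left(22 + 15^{2}\right) \left(-6\right) = \left(22 + 225\right) \left(-6\right) = 247 \left(-6\right) = -1482$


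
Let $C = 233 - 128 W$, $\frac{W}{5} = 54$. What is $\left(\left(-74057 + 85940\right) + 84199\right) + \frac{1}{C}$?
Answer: $\frac{3298206813}{34327} \approx 96082.0$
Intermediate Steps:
$W = 270$ ($W = 5 \cdot 54 = 270$)
$C = -34327$ ($C = 233 - 34560 = -34327$)
$\left(\left(-74057 + 85940\right) + 84199\right) + \frac{1}{C} = \left(\left(-74057 + 85940\right) + 84199\right) + \frac{1}{-34327} = \left(11883 + 84199\right) - \frac{1}{34327} = 96082 - \frac{1}{34327} = \frac{3298206813}{34327}$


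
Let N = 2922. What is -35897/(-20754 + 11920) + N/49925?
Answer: 1817970673/441037450 ≈ 4.1220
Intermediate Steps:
-35897/(-20754 + 11920) + N/49925 = -35897/(-20754 + 11920) + 2922/49925 = -35897/(-8834) + 2922*(1/49925) = -35897*(-1/8834) + 2922/49925 = 35897/8834 + 2922/49925 = 1817970673/441037450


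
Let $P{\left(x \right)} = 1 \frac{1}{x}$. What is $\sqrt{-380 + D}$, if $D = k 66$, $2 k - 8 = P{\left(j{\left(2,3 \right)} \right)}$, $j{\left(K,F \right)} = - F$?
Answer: $i \sqrt{127} \approx 11.269 i$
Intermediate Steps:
$P{\left(x \right)} = \frac{1}{x}$
$k = \frac{23}{6}$ ($k = 4 + \frac{1}{2 \left(\left(-1\right) 3\right)} = 4 + \frac{1}{2 \left(-3\right)} = 4 + \frac{1}{2} \left(- \frac{1}{3}\right) = 4 - \frac{1}{6} = \frac{23}{6} \approx 3.8333$)
$D = 253$ ($D = \frac{23}{6} \cdot 66 = 253$)
$\sqrt{-380 + D} = \sqrt{-380 + 253} = \sqrt{-127} = i \sqrt{127}$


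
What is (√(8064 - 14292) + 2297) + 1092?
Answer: 3389 + 6*I*√173 ≈ 3389.0 + 78.918*I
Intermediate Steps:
(√(8064 - 14292) + 2297) + 1092 = (√(-6228) + 2297) + 1092 = (6*I*√173 + 2297) + 1092 = (2297 + 6*I*√173) + 1092 = 3389 + 6*I*√173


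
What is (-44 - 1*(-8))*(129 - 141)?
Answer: 432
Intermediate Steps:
(-44 - 1*(-8))*(129 - 141) = (-44 + 8)*(-12) = -36*(-12) = 432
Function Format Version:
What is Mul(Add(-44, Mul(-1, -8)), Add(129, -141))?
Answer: 432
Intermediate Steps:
Mul(Add(-44, Mul(-1, -8)), Add(129, -141)) = Mul(Add(-44, 8), -12) = Mul(-36, -12) = 432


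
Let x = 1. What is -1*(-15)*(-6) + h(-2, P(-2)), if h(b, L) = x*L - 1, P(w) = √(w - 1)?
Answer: -91 + I*√3 ≈ -91.0 + 1.732*I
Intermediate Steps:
P(w) = √(-1 + w)
h(b, L) = -1 + L (h(b, L) = 1*L - 1 = L - 1 = -1 + L)
-1*(-15)*(-6) + h(-2, P(-2)) = -1*(-15)*(-6) + (-1 + √(-1 - 2)) = 15*(-6) + (-1 + √(-3)) = -90 + (-1 + I*√3) = -91 + I*√3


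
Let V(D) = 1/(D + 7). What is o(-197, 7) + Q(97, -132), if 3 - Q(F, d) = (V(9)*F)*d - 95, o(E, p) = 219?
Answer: 4469/4 ≈ 1117.3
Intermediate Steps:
V(D) = 1/(7 + D)
Q(F, d) = 98 - F*d/16 (Q(F, d) = 3 - ((F/(7 + 9))*d - 95) = 3 - ((F/16)*d - 95) = 3 - (F*d/16 - 95) = 3 - (-95 + F*d/16) = 3 + (95 - F*d/16) = 98 - F*d/16)
o(-197, 7) + Q(97, -132) = 219 + (98 - 1/16*97*(-132)) = 219 + (98 + 3201/4) = 219 + 3593/4 = 4469/4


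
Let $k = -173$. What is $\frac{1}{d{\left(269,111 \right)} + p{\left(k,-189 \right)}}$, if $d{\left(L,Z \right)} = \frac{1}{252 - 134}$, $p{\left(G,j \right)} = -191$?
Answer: $- \frac{118}{22537} \approx -0.0052358$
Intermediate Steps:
$d{\left(L,Z \right)} = \frac{1}{118}$
$\frac{1}{d{\left(269,111 \right)} + p{\left(k,-189 \right)}} = \frac{1}{\frac{1}{118} - 191} = \frac{1}{- \frac{22537}{118}} = - \frac{118}{22537}$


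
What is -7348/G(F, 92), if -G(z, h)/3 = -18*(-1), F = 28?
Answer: 3674/27 ≈ 136.07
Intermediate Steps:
G(z, h) = -54 (G(z, h) = -(-54)*(-1) = -3*18 = -54)
-7348/G(F, 92) = -7348/(-54) = -7348*(-1/54) = 3674/27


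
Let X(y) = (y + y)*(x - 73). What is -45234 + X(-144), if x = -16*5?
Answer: -1170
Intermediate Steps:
x = -80
X(y) = -306*y (X(y) = (y + y)*(-80 - 73) = (2*y)*(-153) = -306*y)
-45234 + X(-144) = -45234 - 306*(-144) = -45234 + 44064 = -1170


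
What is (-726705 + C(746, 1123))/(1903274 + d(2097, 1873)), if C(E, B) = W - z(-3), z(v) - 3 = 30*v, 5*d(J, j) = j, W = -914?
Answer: -3637660/9518243 ≈ -0.38218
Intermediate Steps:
d(J, j) = j/5
z(v) = 3 + 30*v
C(E, B) = -827 (C(E, B) = -914 - (3 + 30*(-3)) = -914 - (3 - 90) = -914 - 1*(-87) = -914 + 87 = -827)
(-726705 + C(746, 1123))/(1903274 + d(2097, 1873)) = (-726705 - 827)/(1903274 + (⅕)*1873) = -727532/(1903274 + 1873/5) = -727532/9518243/5 = -727532*5/9518243 = -3637660/9518243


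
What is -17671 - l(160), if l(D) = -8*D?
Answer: -16391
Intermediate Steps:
-17671 - l(160) = -17671 - (-8)*160 = -17671 - 1*(-1280) = -17671 + 1280 = -16391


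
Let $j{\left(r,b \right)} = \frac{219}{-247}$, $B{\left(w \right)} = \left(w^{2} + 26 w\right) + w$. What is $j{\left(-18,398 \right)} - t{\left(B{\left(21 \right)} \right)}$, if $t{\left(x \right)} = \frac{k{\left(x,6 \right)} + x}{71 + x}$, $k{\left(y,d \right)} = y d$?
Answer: $- \frac{152241}{20501} \approx -7.426$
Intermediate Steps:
$k{\left(y,d \right)} = d y$
$B{\left(w \right)} = w^{2} + 27 w$
$j{\left(r,b \right)} = - \frac{219}{247}$ ($j{\left(r,b \right)} = 219 \left(- \frac{1}{247}\right) = - \frac{219}{247}$)
$t{\left(x \right)} = \frac{7 x}{71 + x}$ ($t{\left(x \right)} = \frac{6 x + x}{71 + x} = \frac{7 x}{71 + x}$)
$j{\left(-18,398 \right)} - t{\left(B{\left(21 \right)} \right)} = - \frac{219}{247} - \frac{7 \cdot 21 \left(27 + 21\right)}{71 + 21 \left(27 + 21\right)} = - \frac{219}{247} - \frac{7 \cdot 21 \cdot 48}{71 + 21 \cdot 48} = - \frac{219}{247} - 7 \cdot 1008 \frac{1}{71 + 1008} = - \frac{219}{247} - 7 \cdot 1008 \cdot \frac{1}{1079} = - \frac{219}{247} - \frac{7056}{1079} = - \frac{152241}{20501}$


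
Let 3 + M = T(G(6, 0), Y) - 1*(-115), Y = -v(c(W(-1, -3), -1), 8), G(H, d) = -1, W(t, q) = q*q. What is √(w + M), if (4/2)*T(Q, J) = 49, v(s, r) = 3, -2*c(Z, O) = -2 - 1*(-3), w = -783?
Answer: I*√2586/2 ≈ 25.426*I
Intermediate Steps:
W(t, q) = q²
c(Z, O) = -½ (c(Z, O) = -(-2 - 1*(-3))/2 = -(-2 + 3)/2 = -½*1 = -½)
Y = -3 (Y = -1*3 = -3)
T(Q, J) = 49/2 (T(Q, J) = (½)*49 = 49/2)
M = 273/2 (M = -3 + (49/2 - 1*(-115)) = -3 + (49/2 + 115) = -3 + 279/2 = 273/2 ≈ 136.50)
√(w + M) = √(-783 + 273/2) = √(-1293/2) = I*√2586/2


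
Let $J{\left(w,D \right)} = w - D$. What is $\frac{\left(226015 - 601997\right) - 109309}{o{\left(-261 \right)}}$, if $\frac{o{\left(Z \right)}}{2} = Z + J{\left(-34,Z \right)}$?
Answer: $\frac{485291}{68} \approx 7136.6$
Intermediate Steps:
$o{\left(Z \right)} = -68$ ($o{\left(Z \right)} = 2 \left(Z - \left(34 + Z\right)\right) = 2 \left(-34\right) = -68$)
$\frac{\left(226015 - 601997\right) - 109309}{o{\left(-261 \right)}} = \frac{\left(226015 - 601997\right) - 109309}{-68} = \left(-375982 - 109309\right) \left(- \frac{1}{68}\right) = \left(-485291\right) \left(- \frac{1}{68}\right) = \frac{485291}{68}$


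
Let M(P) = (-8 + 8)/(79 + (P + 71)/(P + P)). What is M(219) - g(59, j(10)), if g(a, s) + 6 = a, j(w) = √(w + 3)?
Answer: -53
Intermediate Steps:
j(w) = √(3 + w)
g(a, s) = -6 + a
M(P) = 0 (M(P) = 0/(79 + (71 + P)/((2*P))) = 0/(79 + (71 + P)*(1/(2*P))) = 0/(79 + (71 + P)/(2*P)) = 0)
M(219) - g(59, j(10)) = 0 - (-6 + 59) = 0 - 1*53 = 0 - 53 = -53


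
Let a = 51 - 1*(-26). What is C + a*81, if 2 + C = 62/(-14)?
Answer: 43614/7 ≈ 6230.6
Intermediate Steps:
a = 77 (a = 51 + 26 = 77)
C = -45/7 (C = -2 + 62/(-14) = -2 + 62*(-1/14) = -2 - 31/7 = -45/7 ≈ -6.4286)
C + a*81 = -45/7 + 77*81 = -45/7 + 6237 = 43614/7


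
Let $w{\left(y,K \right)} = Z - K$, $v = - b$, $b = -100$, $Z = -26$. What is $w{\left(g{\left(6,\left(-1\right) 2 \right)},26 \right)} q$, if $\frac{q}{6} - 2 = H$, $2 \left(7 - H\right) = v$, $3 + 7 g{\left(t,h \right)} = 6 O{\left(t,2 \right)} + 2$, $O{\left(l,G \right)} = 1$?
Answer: $12792$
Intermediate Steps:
$g{\left(t,h \right)} = \frac{5}{7}$ ($g{\left(t,h \right)} = - \frac{3}{7} + \frac{6 \cdot 1 + 2}{7} = - \frac{3}{7} + \frac{6 + 2}{7} = - \frac{3}{7} + \frac{1}{7} \cdot 8 = - \frac{3}{7} + \frac{8}{7} = \frac{5}{7}$)
$v = 100$ ($v = \left(-1\right) \left(-100\right) = 100$)
$w{\left(y,K \right)} = -26 - K$
$H = -43$ ($H = 7 - 50 = -43$)
$q = -246$ ($q = 12 + 6 \left(-43\right) = 12 - 258 = -246$)
$w{\left(g{\left(6,\left(-1\right) 2 \right)},26 \right)} q = \left(-26 - 26\right) \left(-246\right) = \left(-52\right) \left(-246\right) = 12792$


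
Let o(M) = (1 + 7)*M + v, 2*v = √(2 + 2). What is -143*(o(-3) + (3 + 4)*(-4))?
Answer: 7293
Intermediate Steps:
v = 1 (v = √(2 + 2)/2 = √4/2 = (½)*2 = 1)
o(M) = 1 + 8*M (o(M) = (1 + 7)*M + 1 = 8*M + 1 = 1 + 8*M)
-143*(o(-3) + (3 + 4)*(-4)) = -143*((1 + 8*(-3)) + (3 + 4)*(-4)) = -143*((1 - 24) + 7*(-4)) = -143*(-23 - 28) = -143*(-51) = 7293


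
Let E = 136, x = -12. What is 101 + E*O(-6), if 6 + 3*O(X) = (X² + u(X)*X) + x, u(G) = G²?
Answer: -8875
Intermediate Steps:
O(X) = -6 + X²/3 + X³/3 (O(X) = -2 + ((X² + X²*X) - 12)/3 = -2 + ((X² + X³) - 12)/3 = -2 + (-12 + X² + X³)/3 = -2 + (-4 + X²/3 + X³/3) = -6 + X²/3 + X³/3)
101 + E*O(-6) = 101 + 136*(-6 + (⅓)*(-6)² + (⅓)*(-6)³) = 101 + 136*(-6 + (⅓)*36 + (⅓)*(-216)) = 101 + 136*(-6 + 12 - 72) = 101 + 136*(-66) = 101 - 8976 = -8875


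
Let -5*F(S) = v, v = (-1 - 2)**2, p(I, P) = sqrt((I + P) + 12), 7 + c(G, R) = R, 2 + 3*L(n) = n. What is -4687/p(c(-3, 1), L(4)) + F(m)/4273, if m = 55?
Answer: -9/21365 - 4687*sqrt(15)/10 ≈ -1815.3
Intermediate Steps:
L(n) = -2/3 + n/3
c(G, R) = -7 + R
p(I, P) = sqrt(12 + I + P)
v = 9 (v = (-3)**2 = 9)
F(S) = -9/5 (F(S) = -1/5*9 = -9/5)
-4687/p(c(-3, 1), L(4)) + F(m)/4273 = -4687/sqrt(12 + (-7 + 1) + (-2/3 + (1/3)*4)) - 9/5/4273 = -4687/sqrt(12 - 6 + (-2/3 + 4/3)) - 9/5*1/4273 = -4687/sqrt(12 - 6 + 2/3) - 9/21365 = -4687*sqrt(15)/10 - 9/21365 = -9/21365 - 4687*sqrt(15)/10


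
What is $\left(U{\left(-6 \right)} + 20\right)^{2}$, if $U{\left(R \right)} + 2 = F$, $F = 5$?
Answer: $529$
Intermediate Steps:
$U{\left(R \right)} = 3$ ($U{\left(R \right)} = -2 + 5 = 3$)
$\left(U{\left(-6 \right)} + 20\right)^{2} = \left(3 + 20\right)^{2} = 23^{2} = 529$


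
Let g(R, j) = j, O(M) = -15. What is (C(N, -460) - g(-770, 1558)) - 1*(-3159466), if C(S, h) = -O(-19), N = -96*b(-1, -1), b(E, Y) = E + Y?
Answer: 3157923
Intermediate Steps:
N = 192 (N = -96*(-1 - 1) = -96*(-2) = 192)
C(S, h) = 15 (C(S, h) = -1*(-15) = 15)
(C(N, -460) - g(-770, 1558)) - 1*(-3159466) = (15 - 1*1558) - 1*(-3159466) = (15 - 1558) + 3159466 = -1543 + 3159466 = 3157923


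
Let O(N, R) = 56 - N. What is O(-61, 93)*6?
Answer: 702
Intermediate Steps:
O(-61, 93)*6 = (56 - 1*(-61))*6 = (56 + 61)*6 = 117*6 = 702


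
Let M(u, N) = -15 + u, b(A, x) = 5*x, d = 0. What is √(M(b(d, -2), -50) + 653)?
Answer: 2*√157 ≈ 25.060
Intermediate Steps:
√(M(b(d, -2), -50) + 653) = √((-15 + 5*(-2)) + 653) = √((-15 - 10) + 653) = √(-25 + 653) = √628 = 2*√157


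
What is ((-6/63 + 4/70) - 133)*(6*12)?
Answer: -335256/35 ≈ -9578.8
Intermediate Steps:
((-6/63 + 4/70) - 133)*(6*12) = ((-6*1/63 + 4*(1/70)) - 133)*72 = ((-2/21 + 2/35) - 133)*72 = (-4/105 - 133)*72 = -13969/105*72 = -335256/35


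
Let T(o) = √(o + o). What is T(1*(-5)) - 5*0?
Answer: I*√10 ≈ 3.1623*I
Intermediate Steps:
T(o) = √2*√o (T(o) = √(2*o) = √2*√o)
T(1*(-5)) - 5*0 = √2*√(1*(-5)) - 5*0 = √2*√(-5) + 0 = √2*(I*√5) + 0 = I*√10 + 0 = I*√10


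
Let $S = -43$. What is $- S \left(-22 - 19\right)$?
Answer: $-1763$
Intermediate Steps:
$- S \left(-22 - 19\right) = \left(-1\right) \left(-43\right) \left(-22 - 19\right) = 43 \left(-41\right) = -1763$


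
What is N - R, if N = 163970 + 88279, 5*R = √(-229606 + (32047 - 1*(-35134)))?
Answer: 252249 - I*√6497 ≈ 2.5225e+5 - 80.604*I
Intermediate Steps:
R = I*√6497 (R = √(-229606 + (32047 - 1*(-35134)))/5 = √(-229606 + (32047 + 35134))/5 = √(-229606 + 67181)/5 = √(-162425)/5 = (5*I*√6497)/5 = I*√6497 ≈ 80.604*I)
N = 252249
N - R = 252249 - I*√6497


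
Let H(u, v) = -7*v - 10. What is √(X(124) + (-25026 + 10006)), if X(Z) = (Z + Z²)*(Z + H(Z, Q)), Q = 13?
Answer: 2*√85370 ≈ 584.36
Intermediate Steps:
H(u, v) = -10 - 7*v
X(Z) = (-101 + Z)*(Z + Z²) (X(Z) = (Z + Z²)*(Z + (-10 - 7*13)) = (Z + Z²)*(Z + (-10 - 91)) = (Z + Z²)*(Z - 101) = (Z + Z²)*(-101 + Z) = (-101 + Z)*(Z + Z²))
√(X(124) + (-25026 + 10006)) = √(124*(-101 + 124² - 100*124) + (-25026 + 10006)) = √(124*(-101 + 15376 - 12400) - 15020) = √(124*2875 - 15020) = √(356500 - 15020) = √341480 = 2*√85370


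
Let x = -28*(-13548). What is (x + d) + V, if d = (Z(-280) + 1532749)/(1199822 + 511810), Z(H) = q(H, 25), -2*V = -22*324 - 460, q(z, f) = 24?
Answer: 655792793989/1711632 ≈ 3.8314e+5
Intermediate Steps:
x = 379344
V = 3794 (V = -(-22*324 - 460)/2 = -(-7128 - 460)/2 = -½*(-7588) = 3794)
Z(H) = 24
d = 1532773/1711632 (d = (24 + 1532749)/(1199822 + 511810) = 1532773/1711632 ≈ 0.89550)
(x + d) + V = (379344 + 1532773/1711632) + 3794 = 649298862181/1711632 + 3794 = 655792793989/1711632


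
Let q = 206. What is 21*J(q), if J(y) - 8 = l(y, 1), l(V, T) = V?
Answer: 4494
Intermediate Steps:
J(y) = 8 + y
21*J(q) = 21*(8 + 206) = 21*214 = 4494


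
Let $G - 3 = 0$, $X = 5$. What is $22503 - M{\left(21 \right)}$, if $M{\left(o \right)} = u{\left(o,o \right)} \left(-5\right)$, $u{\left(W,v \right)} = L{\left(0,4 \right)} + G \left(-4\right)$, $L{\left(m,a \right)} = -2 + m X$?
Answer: $22433$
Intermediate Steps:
$L{\left(m,a \right)} = -2 + 5 m$ ($L{\left(m,a \right)} = -2 + m 5 = -2 + 5 m$)
$G = 3$ ($G = 3 + 0 = 3$)
$u{\left(W,v \right)} = -14$ ($u{\left(W,v \right)} = \left(-2 + 5 \cdot 0\right) + 3 \left(-4\right) = \left(-2 + 0\right) - 12 = -2 - 12 = -14$)
$M{\left(o \right)} = 70$ ($M{\left(o \right)} = \left(-14\right) \left(-5\right) = 70$)
$22503 - M{\left(21 \right)} = 22503 - 70 = 22433$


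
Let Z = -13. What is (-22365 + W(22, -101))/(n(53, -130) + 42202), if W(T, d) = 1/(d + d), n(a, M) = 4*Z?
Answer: -4517731/8514300 ≈ -0.53061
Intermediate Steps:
n(a, M) = -52 (n(a, M) = 4*(-13) = -52)
W(T, d) = 1/(2*d)
(-22365 + W(22, -101))/(n(53, -130) + 42202) = (-22365 + (½)/(-101))/(-52 + 42202) = (-22365 + (½)*(-1/101))/42150 = (-22365 - 1/202)*(1/42150) = -4517731/202*1/42150 = -4517731/8514300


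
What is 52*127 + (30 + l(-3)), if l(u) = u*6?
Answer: 6616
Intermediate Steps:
l(u) = 6*u
52*127 + (30 + l(-3)) = 52*127 + (30 + 6*(-3)) = 6604 + (30 - 18) = 6604 + 12 = 6616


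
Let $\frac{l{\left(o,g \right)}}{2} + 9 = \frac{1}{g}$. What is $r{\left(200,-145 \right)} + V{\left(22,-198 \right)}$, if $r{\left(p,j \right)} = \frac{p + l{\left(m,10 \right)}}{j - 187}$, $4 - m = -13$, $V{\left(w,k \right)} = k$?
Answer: $- \frac{329591}{1660} \approx -198.55$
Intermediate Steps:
$m = 17$ ($m = 4 - -13 = 4 + 13 = 17$)
$l{\left(o,g \right)} = -18 + \frac{2}{g}$
$r{\left(p,j \right)} = \frac{- \frac{89}{5} + p}{-187 + j}$ ($r{\left(p,j \right)} = \frac{p - \left(18 - \frac{2}{10}\right)}{j - 187} = \frac{p + \left(-18 + 2 \cdot \frac{1}{10}\right)}{-187 + j} = \frac{p + \left(-18 + \frac{1}{5}\right)}{-187 + j} = \frac{p - \frac{89}{5}}{-187 + j} = \frac{- \frac{89}{5} + p}{-187 + j}$)
$r{\left(200,-145 \right)} + V{\left(22,-198 \right)} = \frac{- \frac{89}{5} + 200}{-187 - 145} - 198 = \frac{1}{-332} \cdot \frac{911}{5} - 198 = \left(- \frac{1}{332}\right) \frac{911}{5} - 198 = - \frac{911}{1660} - 198 = - \frac{329591}{1660}$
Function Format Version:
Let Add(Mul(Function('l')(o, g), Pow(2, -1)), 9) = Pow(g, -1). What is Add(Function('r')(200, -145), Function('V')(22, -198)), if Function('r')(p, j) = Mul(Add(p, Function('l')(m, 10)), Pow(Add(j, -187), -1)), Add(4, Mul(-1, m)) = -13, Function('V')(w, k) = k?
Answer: Rational(-329591, 1660) ≈ -198.55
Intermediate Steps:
m = 17 (m = Add(4, Mul(-1, -13)) = Add(4, 13) = 17)
Function('l')(o, g) = Add(-18, Mul(2, Pow(g, -1)))
Function('r')(p, j) = Mul(Pow(Add(-187, j), -1), Add(Rational(-89, 5), p)) (Function('r')(p, j) = Mul(Add(p, Add(-18, Mul(2, Pow(10, -1)))), Pow(Add(j, -187), -1)) = Mul(Add(p, Add(-18, Mul(2, Rational(1, 10)))), Pow(Add(-187, j), -1)) = Mul(Add(p, Add(-18, Rational(1, 5))), Pow(Add(-187, j), -1)) = Mul(Add(p, Rational(-89, 5)), Pow(Add(-187, j), -1)) = Mul(Add(Rational(-89, 5), p), Pow(Add(-187, j), -1)) = Mul(Pow(Add(-187, j), -1), Add(Rational(-89, 5), p)))
Add(Function('r')(200, -145), Function('V')(22, -198)) = Add(Mul(Pow(Add(-187, -145), -1), Add(Rational(-89, 5), 200)), -198) = Add(Mul(Pow(-332, -1), Rational(911, 5)), -198) = Add(Mul(Rational(-1, 332), Rational(911, 5)), -198) = Add(Rational(-911, 1660), -198) = Rational(-329591, 1660)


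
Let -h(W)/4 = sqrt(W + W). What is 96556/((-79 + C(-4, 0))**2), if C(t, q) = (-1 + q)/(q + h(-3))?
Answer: 55616256/(1896 + I*sqrt(6))**2 ≈ 15.471 - 0.039975*I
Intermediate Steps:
h(W) = -4*sqrt(2)*sqrt(W) (h(W) = -4*sqrt(W + W) = -4*sqrt(2)*sqrt(W))
C(t, q) = (-1 + q)/(q - 4*I*sqrt(6)) (C(t, q) = (-1 + q)/(q - 4*sqrt(2)*sqrt(-3)) = (-1 + q)/(q - 4*sqrt(2)*I*sqrt(3)) = (-1 + q)/(q - 4*I*sqrt(6)))
96556/((-79 + C(-4, 0))**2) = 96556/((-79 + (-1 + 0)/(0 - 4*I*sqrt(6)))**2) = 96556/((-79 - 1/(-4*I*sqrt(6)))**2) = 96556/((-79 + (I*sqrt(6)/24)*(-1))**2) = 96556/((-79 - I*sqrt(6)/24)**2) = 96556/(-79 - I*sqrt(6)/24)**2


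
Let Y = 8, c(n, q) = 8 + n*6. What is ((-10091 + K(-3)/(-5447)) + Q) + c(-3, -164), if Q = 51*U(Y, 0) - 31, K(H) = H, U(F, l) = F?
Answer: -52966625/5447 ≈ -9724.0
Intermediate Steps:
c(n, q) = 8 + 6*n
Q = 377 (Q = 51*8 - 31 = 408 - 31 = 377)
((-10091 + K(-3)/(-5447)) + Q) + c(-3, -164) = ((-10091 - 3/(-5447)) + 377) + (8 + 6*(-3)) = ((-10091 - 3*(-1/5447)) + 377) + (8 - 18) = ((-10091 + 3/5447) + 377) - 10 = (-54965674/5447 + 377) - 10 = -52912155/5447 - 10 = -52966625/5447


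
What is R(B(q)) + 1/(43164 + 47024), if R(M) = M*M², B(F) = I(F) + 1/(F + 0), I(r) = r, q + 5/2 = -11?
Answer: -8879748936473/3550340808 ≈ -2501.1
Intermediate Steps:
q = -27/2 (q = -5/2 - 11 = -27/2 ≈ -13.500)
B(F) = F + 1/F (B(F) = F + 1/(F + 0) = F + 1/F)
R(M) = M³
R(B(q)) + 1/(43164 + 47024) = (-27/2 + 1/(-27/2))³ + 1/(43164 + 47024) = (-27/2 - 2/27)³ + 1/90188 = (-733/54)³ + 1/90188 = -393832837/157464 + 1/90188 = -8879748936473/3550340808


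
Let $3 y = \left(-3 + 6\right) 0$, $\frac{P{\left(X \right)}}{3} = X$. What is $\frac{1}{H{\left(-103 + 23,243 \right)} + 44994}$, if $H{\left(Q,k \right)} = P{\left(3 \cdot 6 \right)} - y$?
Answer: $\frac{1}{45048} \approx 2.2199 \cdot 10^{-5}$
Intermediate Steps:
$P{\left(X \right)} = 3 X$
$y = 0$ ($y = \frac{\left(-3 + 6\right) 0}{3} = \frac{3 \cdot 0}{3} = \frac{1}{3} \cdot 0 = 0$)
$H{\left(Q,k \right)} = 54$ ($H{\left(Q,k \right)} = 3 \cdot 3 \cdot 6 - 0 = 3 \cdot 18 + 0 = 54 + 0 = 54$)
$\frac{1}{H{\left(-103 + 23,243 \right)} + 44994} = \frac{1}{54 + 44994} = \frac{1}{45048}$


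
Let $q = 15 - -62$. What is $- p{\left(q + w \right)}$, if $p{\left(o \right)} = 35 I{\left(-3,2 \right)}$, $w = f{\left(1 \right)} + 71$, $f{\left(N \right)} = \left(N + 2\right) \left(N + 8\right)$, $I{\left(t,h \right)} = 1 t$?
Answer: $105$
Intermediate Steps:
$I{\left(t,h \right)} = t$
$q = 77$ ($q = 15 + 62 = 77$)
$f{\left(N \right)} = \left(2 + N\right) \left(8 + N\right)$
$w = 98$ ($w = \left(16 + 1^{2} + 10 \cdot 1\right) + 71 = \left(16 + 1 + 10\right) + 71 = 27 + 71 = 98$)
$p{\left(o \right)} = -105$ ($p{\left(o \right)} = 35 \left(-3\right) = -105$)
$- p{\left(q + w \right)} = \left(-1\right) \left(-105\right) = 105$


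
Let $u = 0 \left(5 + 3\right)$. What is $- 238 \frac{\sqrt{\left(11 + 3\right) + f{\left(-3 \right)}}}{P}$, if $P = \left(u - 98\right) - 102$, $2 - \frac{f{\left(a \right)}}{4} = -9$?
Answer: $\frac{119 \sqrt{58}}{100} \approx 9.0628$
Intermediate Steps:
$f{\left(a \right)} = 44$ ($f{\left(a \right)} = 8 - -36 = 8 + 36 = 44$)
$u = 0$ ($u = 0 \cdot 8 = 0$)
$P = -200$ ($P = \left(0 - 98\right) - 102 = -98 - 102 = -200$)
$- 238 \frac{\sqrt{\left(11 + 3\right) + f{\left(-3 \right)}}}{P} = - 238 \frac{\sqrt{\left(11 + 3\right) + 44}}{-200} = - 238 \sqrt{14 + 44} \left(- \frac{1}{200}\right) = - 238 \sqrt{58} \left(- \frac{1}{200}\right) = - 238 \left(- \frac{\sqrt{58}}{200}\right) = \frac{119 \sqrt{58}}{100}$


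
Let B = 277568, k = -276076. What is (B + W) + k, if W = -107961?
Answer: -106469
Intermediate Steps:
(B + W) + k = (277568 - 107961) - 276076 = 169607 - 276076 = -106469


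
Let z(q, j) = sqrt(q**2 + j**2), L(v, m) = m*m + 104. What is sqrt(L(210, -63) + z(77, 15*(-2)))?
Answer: sqrt(4073 + sqrt(6829)) ≈ 64.464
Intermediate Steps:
L(v, m) = 104 + m**2 (L(v, m) = m**2 + 104 = 104 + m**2)
z(q, j) = sqrt(j**2 + q**2)
sqrt(L(210, -63) + z(77, 15*(-2))) = sqrt((104 + (-63)**2) + sqrt((15*(-2))**2 + 77**2)) = sqrt((104 + 3969) + sqrt((-30)**2 + 5929)) = sqrt(4073 + sqrt(900 + 5929)) = sqrt(4073 + sqrt(6829))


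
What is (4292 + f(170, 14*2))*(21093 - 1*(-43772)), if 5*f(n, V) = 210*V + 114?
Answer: 356160742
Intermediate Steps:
f(n, V) = 114/5 + 42*V (f(n, V) = (210*V + 114)/5 = (114 + 210*V)/5 = 114/5 + 42*V)
(4292 + f(170, 14*2))*(21093 - 1*(-43772)) = (4292 + (114/5 + 42*(14*2)))*(21093 - 1*(-43772)) = (4292 + (114/5 + 42*28))*(21093 + 43772) = (4292 + (114/5 + 1176))*64865 = (4292 + 5994/5)*64865 = (27454/5)*64865 = 356160742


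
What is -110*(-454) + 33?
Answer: 49973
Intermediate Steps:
-110*(-454) + 33 = 49940 + 33 = 49973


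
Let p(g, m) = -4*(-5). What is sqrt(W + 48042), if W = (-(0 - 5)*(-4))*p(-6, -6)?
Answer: sqrt(47642) ≈ 218.27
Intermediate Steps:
p(g, m) = 20
W = -400 (W = -(0 - 5)*(-4)*20 = -(-5)*(-4)*20 = -1*20*20 = -20*20 = -400)
sqrt(W + 48042) = sqrt(-400 + 48042) = sqrt(47642)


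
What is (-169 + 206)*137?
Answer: 5069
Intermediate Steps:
(-169 + 206)*137 = 37*137 = 5069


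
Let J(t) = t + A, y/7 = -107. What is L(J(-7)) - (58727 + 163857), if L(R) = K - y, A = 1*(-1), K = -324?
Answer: -222159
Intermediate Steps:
y = -749 (y = 7*(-107) = -749)
A = -1
J(t) = -1 + t (J(t) = t - 1 = -1 + t)
L(R) = 425 (L(R) = -324 - 1*(-749) = -324 + 749 = 425)
L(J(-7)) - (58727 + 163857) = 425 - (58727 + 163857) = 425 - 1*222584 = 425 - 222584 = -222159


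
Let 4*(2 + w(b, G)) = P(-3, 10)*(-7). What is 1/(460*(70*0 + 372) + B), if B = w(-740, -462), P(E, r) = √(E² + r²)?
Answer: 2737888/468501913443 + 28*√109/468501913443 ≈ 5.8445e-6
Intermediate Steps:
w(b, G) = -2 - 7*√109/4 (w(b, G) = -2 + (√((-3)² + 10²)*(-7))/4 = -2 + (√(9 + 100)*(-7))/4 = -2 + (√109*(-7))/4 = -2 + (-7*√109)/4 = -2 - 7*√109/4)
B = -2 - 7*√109/4 ≈ -20.271
1/(460*(70*0 + 372) + B) = 1/(460*(70*0 + 372) + (-2 - 7*√109/4)) = 1/(460*(0 + 372) + (-2 - 7*√109/4)) = 1/(460*372 + (-2 - 7*√109/4)) = 1/(171120 + (-2 - 7*√109/4)) = 1/(171118 - 7*√109/4)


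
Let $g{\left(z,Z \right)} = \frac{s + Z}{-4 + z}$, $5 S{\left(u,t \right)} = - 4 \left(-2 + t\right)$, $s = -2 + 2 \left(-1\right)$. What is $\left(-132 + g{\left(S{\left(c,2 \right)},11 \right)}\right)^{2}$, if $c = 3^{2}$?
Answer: $\frac{286225}{16} \approx 17889.0$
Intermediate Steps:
$s = -4$ ($s = -2 - 2 = -4$)
$c = 9$
$S{\left(u,t \right)} = \frac{8}{5} - \frac{4 t}{5}$ ($S{\left(u,t \right)} = \frac{\left(-4\right) \left(-2 + t\right)}{5} = \frac{8 - 4 t}{5} = \frac{8}{5} - \frac{4 t}{5}$)
$g{\left(z,Z \right)} = \frac{-4 + Z}{-4 + z}$
$\left(-132 + g{\left(S{\left(c,2 \right)},11 \right)}\right)^{2} = \left(-132 + \frac{-4 + 11}{-4 + \left(\frac{8}{5} - \frac{8}{5}\right)}\right)^{2} = \left(-132 + \frac{1}{-4 + \left(\frac{8}{5} - \frac{8}{5}\right)} 7\right)^{2} = \left(-132 + \frac{1}{-4 + 0} \cdot 7\right)^{2} = \left(-132 + \frac{1}{-4} \cdot 7\right)^{2} = \left(-132 - \frac{7}{4}\right)^{2} = \left(- \frac{535}{4}\right)^{2} = \frac{286225}{16}$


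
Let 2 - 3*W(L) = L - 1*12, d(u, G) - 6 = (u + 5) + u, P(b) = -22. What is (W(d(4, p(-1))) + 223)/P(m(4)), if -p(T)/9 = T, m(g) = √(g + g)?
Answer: -332/33 ≈ -10.061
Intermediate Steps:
m(g) = √2*√g (m(g) = √(2*g) = √2*√g)
p(T) = -9*T
d(u, G) = 11 + 2*u (d(u, G) = 6 + ((u + 5) + u) = 6 + ((5 + u) + u) = 6 + (5 + 2*u) = 11 + 2*u)
W(L) = 14/3 - L/3 (W(L) = ⅔ - (L - 1*12)/3 = ⅔ - (L - 12)/3 = ⅔ - (-12 + L)/3 = ⅔ + (4 - L/3) = 14/3 - L/3)
(W(d(4, p(-1))) + 223)/P(m(4)) = ((14/3 - (11 + 2*4)/3) + 223)/(-22) = -((14/3 - (11 + 8)/3) + 223)/22 = -((14/3 - ⅓*19) + 223)/22 = -((14/3 - 19/3) + 223)/22 = -(-5/3 + 223)/22 = -1/22*664/3 = -332/33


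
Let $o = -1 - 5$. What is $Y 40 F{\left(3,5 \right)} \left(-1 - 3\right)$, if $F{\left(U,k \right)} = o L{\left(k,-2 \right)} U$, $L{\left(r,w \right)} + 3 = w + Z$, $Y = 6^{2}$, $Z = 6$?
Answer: $103680$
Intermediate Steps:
$Y = 36$
$L{\left(r,w \right)} = 3 + w$ ($L{\left(r,w \right)} = -3 + \left(w + 6\right) = -3 + \left(6 + w\right) = 3 + w$)
$o = -6$
$F{\left(U,k \right)} = - 6 U$ ($F{\left(U,k \right)} = - 6 \left(3 - 2\right) U = - 6 \cdot 1 U = - 6 U$)
$Y 40 F{\left(3,5 \right)} \left(-1 - 3\right) = 36 \cdot 40 \left(-6\right) 3 \left(-1 - 3\right) = 1440 \left(\left(-18\right) \left(-4\right)\right) = 1440 \cdot 72 = 103680$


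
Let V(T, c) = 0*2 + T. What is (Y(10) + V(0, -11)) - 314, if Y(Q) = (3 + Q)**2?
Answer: -145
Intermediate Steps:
V(T, c) = T (V(T, c) = 0 + T = T)
(Y(10) + V(0, -11)) - 314 = ((3 + 10)**2 + 0) - 314 = (13**2 + 0) - 314 = (169 + 0) - 314 = 169 - 314 = -145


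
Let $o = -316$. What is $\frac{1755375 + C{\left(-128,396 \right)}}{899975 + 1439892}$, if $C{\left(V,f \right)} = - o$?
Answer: $\frac{1755691}{2339867} \approx 0.75034$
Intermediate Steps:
$C{\left(V,f \right)} = 316$ ($C{\left(V,f \right)} = \left(-1\right) \left(-316\right) = 316$)
$\frac{1755375 + C{\left(-128,396 \right)}}{899975 + 1439892} = \frac{1755375 + 316}{899975 + 1439892} = \frac{1755691}{2339867}$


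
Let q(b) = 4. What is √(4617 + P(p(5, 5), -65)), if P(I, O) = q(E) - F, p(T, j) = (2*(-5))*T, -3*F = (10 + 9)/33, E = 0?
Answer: √5032478/33 ≈ 67.979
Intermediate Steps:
F = -19/99 (F = -(10 + 9)/(3*33) = -19/(3*33) = -⅓*19/33 = -19/99 ≈ -0.19192)
p(T, j) = -10*T
P(I, O) = 415/99 (P(I, O) = 4 - 1*(-19/99) = 4 + 19/99 = 415/99)
√(4617 + P(p(5, 5), -65)) = √(4617 + 415/99) = √(457498/99) = √5032478/33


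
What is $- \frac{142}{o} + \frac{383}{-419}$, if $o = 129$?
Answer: $- \frac{108905}{54051} \approx -2.0149$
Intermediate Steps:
$- \frac{142}{o} + \frac{383}{-419} = - \frac{142}{129} + \frac{383}{-419} = \left(-142\right) \frac{1}{129} + 383 \left(- \frac{1}{419}\right) = - \frac{142}{129} - \frac{383}{419} = - \frac{108905}{54051}$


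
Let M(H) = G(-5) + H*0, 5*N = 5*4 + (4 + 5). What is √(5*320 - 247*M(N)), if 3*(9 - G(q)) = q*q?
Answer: √12918/3 ≈ 37.886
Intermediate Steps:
N = 29/5 (N = (5*4 + (4 + 5))/5 = (20 + 9)/5 = (⅕)*29 = 29/5 ≈ 5.8000)
G(q) = 9 - q²/3 (G(q) = 9 - q*q/3 = 9 - q²/3)
M(H) = ⅔ (M(H) = (9 - ⅓*(-5)²) + H*0 = (9 - ⅓*25) + 0 = (9 - 25/3) + 0 = ⅔ + 0 = ⅔)
√(5*320 - 247*M(N)) = √(5*320 - 247*⅔) = √(1600 - 494/3) = √(4306/3) = √12918/3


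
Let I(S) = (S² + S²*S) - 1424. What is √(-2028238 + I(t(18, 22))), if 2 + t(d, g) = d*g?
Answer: √59288558 ≈ 7699.9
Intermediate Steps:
t(d, g) = -2 + d*g
I(S) = -1424 + S² + S³ (I(S) = (S² + S³) - 1424 = -1424 + S² + S³)
√(-2028238 + I(t(18, 22))) = √(-2028238 + (-1424 + (-2 + 18*22)² + (-2 + 18*22)³)) = √(-2028238 + (-1424 + (-2 + 396)² + (-2 + 396)³)) = √(-2028238 + (-1424 + 394² + 394³)) = √(-2028238 + (-1424 + 155236 + 61162984)) = √(-2028238 + 61316796) = √59288558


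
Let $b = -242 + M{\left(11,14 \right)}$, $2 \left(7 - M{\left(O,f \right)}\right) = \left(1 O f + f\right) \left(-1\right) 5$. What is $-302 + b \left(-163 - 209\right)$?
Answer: $-69122$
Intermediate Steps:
$M{\left(O,f \right)} = 7 + \frac{5 f}{2} + \frac{5 O f}{2}$ ($M{\left(O,f \right)} = 7 - \frac{\left(1 O f + f\right) \left(-1\right) 5}{2} = 7 - \frac{\left(O f + f\right) \left(-1\right) 5}{2} = 7 - \frac{\left(f + O f\right) \left(-1\right) 5}{2} = 7 - \frac{\left(- f - O f\right) 5}{2} = 7 - \frac{- 5 f - 5 O f}{2} = 7 + \left(\frac{5 f}{2} + \frac{5 O f}{2}\right) = 7 + \frac{5 f}{2} + \frac{5 O f}{2}$)
$b = 185$ ($b = -242 + \left(7 + \frac{5}{2} \cdot 14 + \frac{5}{2} \cdot 11 \cdot 14\right) = -242 + \left(7 + 35 + 385\right) = -242 + 427 = 185$)
$-302 + b \left(-163 - 209\right) = -302 + 185 \left(-163 - 209\right) = -302 + 185 \left(-372\right) = -302 - 68820 = -69122$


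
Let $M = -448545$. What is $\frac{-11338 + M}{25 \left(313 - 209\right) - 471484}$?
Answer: $\frac{459883}{468884} \approx 0.9808$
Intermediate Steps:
$\frac{-11338 + M}{25 \left(313 - 209\right) - 471484} = \frac{-11338 - 448545}{25 \left(313 - 209\right) - 471484} = - \frac{459883}{25 \cdot 104 - 471484} = - \frac{459883}{2600 - 471484} = - \frac{459883}{-468884} = \left(-459883\right) \left(- \frac{1}{468884}\right) = \frac{459883}{468884}$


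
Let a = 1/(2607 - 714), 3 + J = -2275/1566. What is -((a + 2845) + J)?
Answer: -2806875929/988146 ≈ -2840.5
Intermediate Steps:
J = -6973/1566 (J = -3 - 2275/1566 = -6973/1566 ≈ -4.4527)
a = 1/1893 ≈ 0.00052826
-((a + 2845) + J) = -((1/1893 + 2845) - 6973/1566) = -(5385586/1893 - 6973/1566) = -1*2806875929/988146 = -2806875929/988146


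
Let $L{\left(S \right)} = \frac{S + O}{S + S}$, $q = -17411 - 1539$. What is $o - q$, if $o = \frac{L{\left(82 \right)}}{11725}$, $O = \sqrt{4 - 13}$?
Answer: $\frac{444377501}{23450} + \frac{3 i}{1922900} \approx 18950.0 + 1.5601 \cdot 10^{-6} i$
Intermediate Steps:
$q = -18950$ ($q = -17411 - 1539 = -18950$)
$O = 3 i$ ($O = \sqrt{-9} = 3 i \approx 3.0 i$)
$L{\left(S \right)} = \frac{S + 3 i}{2 S}$ ($L{\left(S \right)} = \frac{S + 3 i}{S + S} = \frac{S + 3 i}{2 S}$)
$o = \frac{1}{23450} + \frac{3 i}{1922900}$ ($o = \frac{\frac{1}{2} \cdot \frac{1}{82} \left(82 + 3 i\right)}{11725} = \frac{1}{2} \cdot \frac{1}{82} \left(82 + 3 i\right) \frac{1}{11725} = \left(\frac{1}{2} + \frac{3 i}{164}\right) \frac{1}{11725} = \frac{1}{23450} + \frac{3 i}{1922900} \approx 4.2644 \cdot 10^{-5} + 1.5601 \cdot 10^{-6} i$)
$o - q = \left(\frac{1}{23450} + \frac{3 i}{1922900}\right) - -18950 = \left(\frac{1}{23450} + \frac{3 i}{1922900}\right) + 18950 = \frac{444377501}{23450} + \frac{3 i}{1922900}$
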